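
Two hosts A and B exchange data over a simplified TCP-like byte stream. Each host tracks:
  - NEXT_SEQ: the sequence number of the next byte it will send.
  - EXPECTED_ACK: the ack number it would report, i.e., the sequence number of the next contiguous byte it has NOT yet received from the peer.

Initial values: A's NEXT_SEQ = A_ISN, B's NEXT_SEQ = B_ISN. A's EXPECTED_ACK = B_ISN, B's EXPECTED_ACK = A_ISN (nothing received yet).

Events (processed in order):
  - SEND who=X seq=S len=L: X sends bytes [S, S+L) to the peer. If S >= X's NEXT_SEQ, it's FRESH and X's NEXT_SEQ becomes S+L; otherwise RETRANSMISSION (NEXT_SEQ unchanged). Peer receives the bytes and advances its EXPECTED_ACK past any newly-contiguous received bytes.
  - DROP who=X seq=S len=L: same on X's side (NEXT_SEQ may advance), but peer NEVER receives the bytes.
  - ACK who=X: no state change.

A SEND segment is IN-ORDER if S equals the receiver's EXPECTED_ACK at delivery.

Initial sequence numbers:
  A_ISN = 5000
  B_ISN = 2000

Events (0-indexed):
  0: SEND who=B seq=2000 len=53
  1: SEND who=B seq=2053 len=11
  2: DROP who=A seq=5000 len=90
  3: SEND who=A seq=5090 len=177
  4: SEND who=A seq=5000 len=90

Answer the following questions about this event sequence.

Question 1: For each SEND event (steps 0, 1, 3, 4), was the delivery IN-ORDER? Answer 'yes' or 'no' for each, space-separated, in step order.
Step 0: SEND seq=2000 -> in-order
Step 1: SEND seq=2053 -> in-order
Step 3: SEND seq=5090 -> out-of-order
Step 4: SEND seq=5000 -> in-order

Answer: yes yes no yes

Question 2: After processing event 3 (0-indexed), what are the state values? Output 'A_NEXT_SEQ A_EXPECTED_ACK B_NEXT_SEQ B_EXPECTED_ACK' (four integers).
After event 0: A_seq=5000 A_ack=2053 B_seq=2053 B_ack=5000
After event 1: A_seq=5000 A_ack=2064 B_seq=2064 B_ack=5000
After event 2: A_seq=5090 A_ack=2064 B_seq=2064 B_ack=5000
After event 3: A_seq=5267 A_ack=2064 B_seq=2064 B_ack=5000

5267 2064 2064 5000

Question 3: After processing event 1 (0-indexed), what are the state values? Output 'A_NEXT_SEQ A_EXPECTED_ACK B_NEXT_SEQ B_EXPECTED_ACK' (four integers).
After event 0: A_seq=5000 A_ack=2053 B_seq=2053 B_ack=5000
After event 1: A_seq=5000 A_ack=2064 B_seq=2064 B_ack=5000

5000 2064 2064 5000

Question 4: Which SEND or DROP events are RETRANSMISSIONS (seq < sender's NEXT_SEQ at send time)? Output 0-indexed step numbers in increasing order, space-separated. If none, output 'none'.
Step 0: SEND seq=2000 -> fresh
Step 1: SEND seq=2053 -> fresh
Step 2: DROP seq=5000 -> fresh
Step 3: SEND seq=5090 -> fresh
Step 4: SEND seq=5000 -> retransmit

Answer: 4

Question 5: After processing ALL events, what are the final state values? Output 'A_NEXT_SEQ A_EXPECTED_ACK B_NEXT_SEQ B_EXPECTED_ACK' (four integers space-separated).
After event 0: A_seq=5000 A_ack=2053 B_seq=2053 B_ack=5000
After event 1: A_seq=5000 A_ack=2064 B_seq=2064 B_ack=5000
After event 2: A_seq=5090 A_ack=2064 B_seq=2064 B_ack=5000
After event 3: A_seq=5267 A_ack=2064 B_seq=2064 B_ack=5000
After event 4: A_seq=5267 A_ack=2064 B_seq=2064 B_ack=5267

Answer: 5267 2064 2064 5267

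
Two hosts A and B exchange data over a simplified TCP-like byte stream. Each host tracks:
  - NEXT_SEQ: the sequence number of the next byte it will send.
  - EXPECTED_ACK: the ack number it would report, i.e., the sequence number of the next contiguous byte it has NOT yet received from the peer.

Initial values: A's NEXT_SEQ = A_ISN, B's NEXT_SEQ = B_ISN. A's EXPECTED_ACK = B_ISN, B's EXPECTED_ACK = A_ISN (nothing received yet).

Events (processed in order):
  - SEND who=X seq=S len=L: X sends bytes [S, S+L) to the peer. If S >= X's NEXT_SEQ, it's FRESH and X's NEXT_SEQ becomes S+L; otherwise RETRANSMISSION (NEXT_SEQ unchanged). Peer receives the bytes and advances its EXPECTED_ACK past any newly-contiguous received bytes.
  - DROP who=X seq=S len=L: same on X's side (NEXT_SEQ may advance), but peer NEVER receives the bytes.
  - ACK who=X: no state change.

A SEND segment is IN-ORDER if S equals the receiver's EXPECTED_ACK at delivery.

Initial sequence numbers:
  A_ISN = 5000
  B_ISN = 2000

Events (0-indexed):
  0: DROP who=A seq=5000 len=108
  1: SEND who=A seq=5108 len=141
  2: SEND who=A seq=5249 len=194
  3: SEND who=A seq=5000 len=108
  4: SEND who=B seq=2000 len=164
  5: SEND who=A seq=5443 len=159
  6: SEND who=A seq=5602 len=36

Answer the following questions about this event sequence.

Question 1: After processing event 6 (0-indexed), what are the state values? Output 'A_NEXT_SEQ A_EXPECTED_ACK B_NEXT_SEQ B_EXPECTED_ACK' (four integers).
After event 0: A_seq=5108 A_ack=2000 B_seq=2000 B_ack=5000
After event 1: A_seq=5249 A_ack=2000 B_seq=2000 B_ack=5000
After event 2: A_seq=5443 A_ack=2000 B_seq=2000 B_ack=5000
After event 3: A_seq=5443 A_ack=2000 B_seq=2000 B_ack=5443
After event 4: A_seq=5443 A_ack=2164 B_seq=2164 B_ack=5443
After event 5: A_seq=5602 A_ack=2164 B_seq=2164 B_ack=5602
After event 6: A_seq=5638 A_ack=2164 B_seq=2164 B_ack=5638

5638 2164 2164 5638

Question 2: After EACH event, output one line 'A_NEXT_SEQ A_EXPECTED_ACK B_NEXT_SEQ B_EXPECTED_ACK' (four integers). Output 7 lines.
5108 2000 2000 5000
5249 2000 2000 5000
5443 2000 2000 5000
5443 2000 2000 5443
5443 2164 2164 5443
5602 2164 2164 5602
5638 2164 2164 5638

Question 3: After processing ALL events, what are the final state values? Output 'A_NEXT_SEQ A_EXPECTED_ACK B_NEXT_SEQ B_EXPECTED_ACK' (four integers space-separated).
After event 0: A_seq=5108 A_ack=2000 B_seq=2000 B_ack=5000
After event 1: A_seq=5249 A_ack=2000 B_seq=2000 B_ack=5000
After event 2: A_seq=5443 A_ack=2000 B_seq=2000 B_ack=5000
After event 3: A_seq=5443 A_ack=2000 B_seq=2000 B_ack=5443
After event 4: A_seq=5443 A_ack=2164 B_seq=2164 B_ack=5443
After event 5: A_seq=5602 A_ack=2164 B_seq=2164 B_ack=5602
After event 6: A_seq=5638 A_ack=2164 B_seq=2164 B_ack=5638

Answer: 5638 2164 2164 5638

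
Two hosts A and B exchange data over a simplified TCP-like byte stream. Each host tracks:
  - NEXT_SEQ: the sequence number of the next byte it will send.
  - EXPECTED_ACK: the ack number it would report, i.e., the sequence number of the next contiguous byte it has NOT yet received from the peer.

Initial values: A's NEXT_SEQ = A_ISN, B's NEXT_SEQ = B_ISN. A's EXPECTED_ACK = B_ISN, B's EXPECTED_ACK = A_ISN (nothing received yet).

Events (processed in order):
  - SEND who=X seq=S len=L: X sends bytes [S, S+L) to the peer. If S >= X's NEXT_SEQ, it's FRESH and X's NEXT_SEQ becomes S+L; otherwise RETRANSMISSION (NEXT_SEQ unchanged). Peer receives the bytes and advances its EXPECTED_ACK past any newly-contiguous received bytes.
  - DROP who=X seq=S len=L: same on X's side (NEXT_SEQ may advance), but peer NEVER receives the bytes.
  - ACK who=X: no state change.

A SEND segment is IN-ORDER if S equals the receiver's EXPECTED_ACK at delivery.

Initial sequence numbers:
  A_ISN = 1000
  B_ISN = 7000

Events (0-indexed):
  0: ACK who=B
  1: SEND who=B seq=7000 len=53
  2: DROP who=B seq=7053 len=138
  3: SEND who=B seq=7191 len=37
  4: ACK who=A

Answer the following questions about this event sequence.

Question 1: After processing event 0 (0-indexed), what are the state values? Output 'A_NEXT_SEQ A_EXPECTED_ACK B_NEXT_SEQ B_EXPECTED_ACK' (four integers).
After event 0: A_seq=1000 A_ack=7000 B_seq=7000 B_ack=1000

1000 7000 7000 1000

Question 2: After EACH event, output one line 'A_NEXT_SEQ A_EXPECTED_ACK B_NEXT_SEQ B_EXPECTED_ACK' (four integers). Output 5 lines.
1000 7000 7000 1000
1000 7053 7053 1000
1000 7053 7191 1000
1000 7053 7228 1000
1000 7053 7228 1000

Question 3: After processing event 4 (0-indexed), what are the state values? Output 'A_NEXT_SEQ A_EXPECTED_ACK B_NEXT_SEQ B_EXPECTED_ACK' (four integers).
After event 0: A_seq=1000 A_ack=7000 B_seq=7000 B_ack=1000
After event 1: A_seq=1000 A_ack=7053 B_seq=7053 B_ack=1000
After event 2: A_seq=1000 A_ack=7053 B_seq=7191 B_ack=1000
After event 3: A_seq=1000 A_ack=7053 B_seq=7228 B_ack=1000
After event 4: A_seq=1000 A_ack=7053 B_seq=7228 B_ack=1000

1000 7053 7228 1000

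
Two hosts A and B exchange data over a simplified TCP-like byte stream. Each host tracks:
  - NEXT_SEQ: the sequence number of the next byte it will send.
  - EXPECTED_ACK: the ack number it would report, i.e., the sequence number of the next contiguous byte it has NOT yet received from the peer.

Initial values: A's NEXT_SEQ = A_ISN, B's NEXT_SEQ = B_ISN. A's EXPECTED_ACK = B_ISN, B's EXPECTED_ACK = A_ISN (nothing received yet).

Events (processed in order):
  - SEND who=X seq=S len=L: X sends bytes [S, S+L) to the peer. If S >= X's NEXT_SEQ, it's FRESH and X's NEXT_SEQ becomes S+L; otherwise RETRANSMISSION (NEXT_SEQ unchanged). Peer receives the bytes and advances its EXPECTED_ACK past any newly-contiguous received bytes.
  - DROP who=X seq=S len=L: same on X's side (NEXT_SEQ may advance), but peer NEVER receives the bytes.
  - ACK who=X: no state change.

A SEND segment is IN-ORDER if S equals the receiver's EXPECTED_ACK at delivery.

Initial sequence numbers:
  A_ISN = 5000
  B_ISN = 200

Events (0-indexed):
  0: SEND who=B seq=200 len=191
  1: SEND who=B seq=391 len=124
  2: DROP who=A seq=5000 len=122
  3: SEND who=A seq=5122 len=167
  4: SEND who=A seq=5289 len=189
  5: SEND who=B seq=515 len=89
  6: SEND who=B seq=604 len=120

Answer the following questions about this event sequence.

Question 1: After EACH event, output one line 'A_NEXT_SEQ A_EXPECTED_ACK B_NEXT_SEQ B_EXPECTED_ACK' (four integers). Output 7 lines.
5000 391 391 5000
5000 515 515 5000
5122 515 515 5000
5289 515 515 5000
5478 515 515 5000
5478 604 604 5000
5478 724 724 5000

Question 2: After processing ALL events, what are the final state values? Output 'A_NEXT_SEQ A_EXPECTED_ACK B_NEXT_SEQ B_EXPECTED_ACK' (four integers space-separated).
Answer: 5478 724 724 5000

Derivation:
After event 0: A_seq=5000 A_ack=391 B_seq=391 B_ack=5000
After event 1: A_seq=5000 A_ack=515 B_seq=515 B_ack=5000
After event 2: A_seq=5122 A_ack=515 B_seq=515 B_ack=5000
After event 3: A_seq=5289 A_ack=515 B_seq=515 B_ack=5000
After event 4: A_seq=5478 A_ack=515 B_seq=515 B_ack=5000
After event 5: A_seq=5478 A_ack=604 B_seq=604 B_ack=5000
After event 6: A_seq=5478 A_ack=724 B_seq=724 B_ack=5000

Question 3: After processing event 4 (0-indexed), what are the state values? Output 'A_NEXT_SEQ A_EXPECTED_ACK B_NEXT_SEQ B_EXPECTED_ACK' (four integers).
After event 0: A_seq=5000 A_ack=391 B_seq=391 B_ack=5000
After event 1: A_seq=5000 A_ack=515 B_seq=515 B_ack=5000
After event 2: A_seq=5122 A_ack=515 B_seq=515 B_ack=5000
After event 3: A_seq=5289 A_ack=515 B_seq=515 B_ack=5000
After event 4: A_seq=5478 A_ack=515 B_seq=515 B_ack=5000

5478 515 515 5000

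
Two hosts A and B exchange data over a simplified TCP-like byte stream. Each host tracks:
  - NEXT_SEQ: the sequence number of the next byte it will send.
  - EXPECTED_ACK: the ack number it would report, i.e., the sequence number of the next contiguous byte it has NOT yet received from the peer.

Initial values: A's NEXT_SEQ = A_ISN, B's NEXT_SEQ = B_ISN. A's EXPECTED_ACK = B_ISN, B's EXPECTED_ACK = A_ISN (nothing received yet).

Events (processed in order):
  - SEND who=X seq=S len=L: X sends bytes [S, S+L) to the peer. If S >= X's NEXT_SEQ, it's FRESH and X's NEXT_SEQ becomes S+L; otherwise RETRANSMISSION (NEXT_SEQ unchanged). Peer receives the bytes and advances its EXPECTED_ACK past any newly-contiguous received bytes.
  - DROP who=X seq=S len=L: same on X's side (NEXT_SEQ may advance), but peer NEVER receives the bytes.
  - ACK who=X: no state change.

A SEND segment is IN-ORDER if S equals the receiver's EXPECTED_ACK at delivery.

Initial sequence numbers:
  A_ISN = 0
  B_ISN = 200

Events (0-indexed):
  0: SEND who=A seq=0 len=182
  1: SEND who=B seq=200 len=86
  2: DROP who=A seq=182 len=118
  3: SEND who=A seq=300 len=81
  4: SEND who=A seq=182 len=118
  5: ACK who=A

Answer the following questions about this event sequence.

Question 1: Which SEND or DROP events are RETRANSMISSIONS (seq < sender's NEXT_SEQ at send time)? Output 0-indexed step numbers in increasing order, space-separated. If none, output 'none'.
Answer: 4

Derivation:
Step 0: SEND seq=0 -> fresh
Step 1: SEND seq=200 -> fresh
Step 2: DROP seq=182 -> fresh
Step 3: SEND seq=300 -> fresh
Step 4: SEND seq=182 -> retransmit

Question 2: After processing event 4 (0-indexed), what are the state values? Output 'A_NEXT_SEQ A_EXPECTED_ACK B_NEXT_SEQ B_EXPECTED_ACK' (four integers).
After event 0: A_seq=182 A_ack=200 B_seq=200 B_ack=182
After event 1: A_seq=182 A_ack=286 B_seq=286 B_ack=182
After event 2: A_seq=300 A_ack=286 B_seq=286 B_ack=182
After event 3: A_seq=381 A_ack=286 B_seq=286 B_ack=182
After event 4: A_seq=381 A_ack=286 B_seq=286 B_ack=381

381 286 286 381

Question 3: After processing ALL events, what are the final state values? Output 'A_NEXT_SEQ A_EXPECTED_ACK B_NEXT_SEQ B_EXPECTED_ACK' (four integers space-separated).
Answer: 381 286 286 381

Derivation:
After event 0: A_seq=182 A_ack=200 B_seq=200 B_ack=182
After event 1: A_seq=182 A_ack=286 B_seq=286 B_ack=182
After event 2: A_seq=300 A_ack=286 B_seq=286 B_ack=182
After event 3: A_seq=381 A_ack=286 B_seq=286 B_ack=182
After event 4: A_seq=381 A_ack=286 B_seq=286 B_ack=381
After event 5: A_seq=381 A_ack=286 B_seq=286 B_ack=381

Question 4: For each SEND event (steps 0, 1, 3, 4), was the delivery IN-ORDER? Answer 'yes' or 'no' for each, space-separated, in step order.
Answer: yes yes no yes

Derivation:
Step 0: SEND seq=0 -> in-order
Step 1: SEND seq=200 -> in-order
Step 3: SEND seq=300 -> out-of-order
Step 4: SEND seq=182 -> in-order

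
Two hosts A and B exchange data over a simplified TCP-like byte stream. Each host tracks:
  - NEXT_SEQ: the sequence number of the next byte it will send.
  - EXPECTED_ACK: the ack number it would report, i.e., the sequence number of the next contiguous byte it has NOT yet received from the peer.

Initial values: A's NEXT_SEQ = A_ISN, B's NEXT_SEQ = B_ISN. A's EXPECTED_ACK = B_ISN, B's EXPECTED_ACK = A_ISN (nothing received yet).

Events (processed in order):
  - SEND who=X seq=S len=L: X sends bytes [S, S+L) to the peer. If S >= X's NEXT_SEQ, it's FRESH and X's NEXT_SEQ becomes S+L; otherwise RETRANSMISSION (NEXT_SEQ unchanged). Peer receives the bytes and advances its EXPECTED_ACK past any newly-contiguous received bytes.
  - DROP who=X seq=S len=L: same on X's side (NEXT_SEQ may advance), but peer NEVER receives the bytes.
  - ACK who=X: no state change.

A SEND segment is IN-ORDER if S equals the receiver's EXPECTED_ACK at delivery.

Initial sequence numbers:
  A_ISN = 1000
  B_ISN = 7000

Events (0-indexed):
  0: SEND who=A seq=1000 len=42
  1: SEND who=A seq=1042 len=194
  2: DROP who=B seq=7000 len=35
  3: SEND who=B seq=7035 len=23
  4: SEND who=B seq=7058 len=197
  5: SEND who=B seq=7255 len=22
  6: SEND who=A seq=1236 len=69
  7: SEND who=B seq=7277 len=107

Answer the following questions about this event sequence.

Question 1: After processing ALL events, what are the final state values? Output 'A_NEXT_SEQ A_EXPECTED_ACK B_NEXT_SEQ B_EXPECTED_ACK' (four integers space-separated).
Answer: 1305 7000 7384 1305

Derivation:
After event 0: A_seq=1042 A_ack=7000 B_seq=7000 B_ack=1042
After event 1: A_seq=1236 A_ack=7000 B_seq=7000 B_ack=1236
After event 2: A_seq=1236 A_ack=7000 B_seq=7035 B_ack=1236
After event 3: A_seq=1236 A_ack=7000 B_seq=7058 B_ack=1236
After event 4: A_seq=1236 A_ack=7000 B_seq=7255 B_ack=1236
After event 5: A_seq=1236 A_ack=7000 B_seq=7277 B_ack=1236
After event 6: A_seq=1305 A_ack=7000 B_seq=7277 B_ack=1305
After event 7: A_seq=1305 A_ack=7000 B_seq=7384 B_ack=1305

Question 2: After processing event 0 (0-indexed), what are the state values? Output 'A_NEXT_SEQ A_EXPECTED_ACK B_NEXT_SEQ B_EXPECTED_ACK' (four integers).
After event 0: A_seq=1042 A_ack=7000 B_seq=7000 B_ack=1042

1042 7000 7000 1042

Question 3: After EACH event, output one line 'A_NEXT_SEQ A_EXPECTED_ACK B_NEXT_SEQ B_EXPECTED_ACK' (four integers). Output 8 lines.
1042 7000 7000 1042
1236 7000 7000 1236
1236 7000 7035 1236
1236 7000 7058 1236
1236 7000 7255 1236
1236 7000 7277 1236
1305 7000 7277 1305
1305 7000 7384 1305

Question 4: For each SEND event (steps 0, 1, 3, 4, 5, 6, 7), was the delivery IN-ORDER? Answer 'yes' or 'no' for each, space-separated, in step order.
Step 0: SEND seq=1000 -> in-order
Step 1: SEND seq=1042 -> in-order
Step 3: SEND seq=7035 -> out-of-order
Step 4: SEND seq=7058 -> out-of-order
Step 5: SEND seq=7255 -> out-of-order
Step 6: SEND seq=1236 -> in-order
Step 7: SEND seq=7277 -> out-of-order

Answer: yes yes no no no yes no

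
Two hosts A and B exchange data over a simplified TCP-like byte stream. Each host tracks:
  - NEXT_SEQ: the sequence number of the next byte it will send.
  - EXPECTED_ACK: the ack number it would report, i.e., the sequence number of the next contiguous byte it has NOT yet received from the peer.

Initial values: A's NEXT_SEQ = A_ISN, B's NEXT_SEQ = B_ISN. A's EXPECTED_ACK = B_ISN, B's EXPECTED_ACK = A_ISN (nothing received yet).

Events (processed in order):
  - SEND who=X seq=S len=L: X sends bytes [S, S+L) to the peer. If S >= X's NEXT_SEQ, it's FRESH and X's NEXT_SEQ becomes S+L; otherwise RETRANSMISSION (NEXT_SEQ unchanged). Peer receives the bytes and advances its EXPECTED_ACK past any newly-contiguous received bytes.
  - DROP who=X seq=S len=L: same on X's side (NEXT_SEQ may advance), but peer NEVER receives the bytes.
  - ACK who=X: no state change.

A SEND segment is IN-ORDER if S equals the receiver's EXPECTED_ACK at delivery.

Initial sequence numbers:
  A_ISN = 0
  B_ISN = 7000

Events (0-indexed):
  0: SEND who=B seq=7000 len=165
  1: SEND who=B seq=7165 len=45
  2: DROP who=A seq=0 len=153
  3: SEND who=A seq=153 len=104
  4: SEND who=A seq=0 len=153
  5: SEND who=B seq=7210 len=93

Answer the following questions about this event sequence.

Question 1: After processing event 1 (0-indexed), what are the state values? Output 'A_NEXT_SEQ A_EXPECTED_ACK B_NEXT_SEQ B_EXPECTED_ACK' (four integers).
After event 0: A_seq=0 A_ack=7165 B_seq=7165 B_ack=0
After event 1: A_seq=0 A_ack=7210 B_seq=7210 B_ack=0

0 7210 7210 0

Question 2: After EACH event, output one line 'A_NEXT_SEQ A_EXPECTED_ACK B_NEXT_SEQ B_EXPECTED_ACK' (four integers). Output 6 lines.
0 7165 7165 0
0 7210 7210 0
153 7210 7210 0
257 7210 7210 0
257 7210 7210 257
257 7303 7303 257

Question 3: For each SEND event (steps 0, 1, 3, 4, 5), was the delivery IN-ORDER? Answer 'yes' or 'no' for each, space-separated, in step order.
Answer: yes yes no yes yes

Derivation:
Step 0: SEND seq=7000 -> in-order
Step 1: SEND seq=7165 -> in-order
Step 3: SEND seq=153 -> out-of-order
Step 4: SEND seq=0 -> in-order
Step 5: SEND seq=7210 -> in-order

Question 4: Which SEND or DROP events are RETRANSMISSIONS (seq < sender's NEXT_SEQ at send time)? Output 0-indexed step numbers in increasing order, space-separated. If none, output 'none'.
Answer: 4

Derivation:
Step 0: SEND seq=7000 -> fresh
Step 1: SEND seq=7165 -> fresh
Step 2: DROP seq=0 -> fresh
Step 3: SEND seq=153 -> fresh
Step 4: SEND seq=0 -> retransmit
Step 5: SEND seq=7210 -> fresh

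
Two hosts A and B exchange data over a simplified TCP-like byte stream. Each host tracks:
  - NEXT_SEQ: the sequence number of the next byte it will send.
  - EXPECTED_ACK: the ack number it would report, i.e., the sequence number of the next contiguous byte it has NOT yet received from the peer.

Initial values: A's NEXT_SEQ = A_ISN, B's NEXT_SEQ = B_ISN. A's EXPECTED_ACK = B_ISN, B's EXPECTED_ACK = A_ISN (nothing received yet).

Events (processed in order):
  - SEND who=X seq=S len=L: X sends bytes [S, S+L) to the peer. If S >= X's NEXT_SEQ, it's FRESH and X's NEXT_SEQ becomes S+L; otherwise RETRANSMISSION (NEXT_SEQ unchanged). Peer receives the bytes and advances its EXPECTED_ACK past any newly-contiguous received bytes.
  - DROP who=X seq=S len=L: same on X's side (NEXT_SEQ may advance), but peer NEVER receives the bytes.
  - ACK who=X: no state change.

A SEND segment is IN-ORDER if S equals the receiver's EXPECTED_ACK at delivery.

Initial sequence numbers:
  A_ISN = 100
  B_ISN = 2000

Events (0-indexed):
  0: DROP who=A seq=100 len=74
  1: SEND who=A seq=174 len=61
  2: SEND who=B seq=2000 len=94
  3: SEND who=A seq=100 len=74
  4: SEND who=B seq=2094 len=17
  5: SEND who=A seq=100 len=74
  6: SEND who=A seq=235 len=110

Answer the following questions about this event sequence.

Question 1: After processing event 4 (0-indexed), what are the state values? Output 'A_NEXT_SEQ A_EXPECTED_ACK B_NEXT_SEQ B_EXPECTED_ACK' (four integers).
After event 0: A_seq=174 A_ack=2000 B_seq=2000 B_ack=100
After event 1: A_seq=235 A_ack=2000 B_seq=2000 B_ack=100
After event 2: A_seq=235 A_ack=2094 B_seq=2094 B_ack=100
After event 3: A_seq=235 A_ack=2094 B_seq=2094 B_ack=235
After event 4: A_seq=235 A_ack=2111 B_seq=2111 B_ack=235

235 2111 2111 235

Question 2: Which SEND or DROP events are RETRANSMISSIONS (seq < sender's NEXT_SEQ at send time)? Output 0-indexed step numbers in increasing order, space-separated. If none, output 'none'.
Answer: 3 5

Derivation:
Step 0: DROP seq=100 -> fresh
Step 1: SEND seq=174 -> fresh
Step 2: SEND seq=2000 -> fresh
Step 3: SEND seq=100 -> retransmit
Step 4: SEND seq=2094 -> fresh
Step 5: SEND seq=100 -> retransmit
Step 6: SEND seq=235 -> fresh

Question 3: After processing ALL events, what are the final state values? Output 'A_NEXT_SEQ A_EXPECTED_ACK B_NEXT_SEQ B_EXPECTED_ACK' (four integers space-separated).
After event 0: A_seq=174 A_ack=2000 B_seq=2000 B_ack=100
After event 1: A_seq=235 A_ack=2000 B_seq=2000 B_ack=100
After event 2: A_seq=235 A_ack=2094 B_seq=2094 B_ack=100
After event 3: A_seq=235 A_ack=2094 B_seq=2094 B_ack=235
After event 4: A_seq=235 A_ack=2111 B_seq=2111 B_ack=235
After event 5: A_seq=235 A_ack=2111 B_seq=2111 B_ack=235
After event 6: A_seq=345 A_ack=2111 B_seq=2111 B_ack=345

Answer: 345 2111 2111 345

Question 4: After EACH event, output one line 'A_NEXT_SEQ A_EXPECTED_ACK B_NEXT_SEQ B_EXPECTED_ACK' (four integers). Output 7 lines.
174 2000 2000 100
235 2000 2000 100
235 2094 2094 100
235 2094 2094 235
235 2111 2111 235
235 2111 2111 235
345 2111 2111 345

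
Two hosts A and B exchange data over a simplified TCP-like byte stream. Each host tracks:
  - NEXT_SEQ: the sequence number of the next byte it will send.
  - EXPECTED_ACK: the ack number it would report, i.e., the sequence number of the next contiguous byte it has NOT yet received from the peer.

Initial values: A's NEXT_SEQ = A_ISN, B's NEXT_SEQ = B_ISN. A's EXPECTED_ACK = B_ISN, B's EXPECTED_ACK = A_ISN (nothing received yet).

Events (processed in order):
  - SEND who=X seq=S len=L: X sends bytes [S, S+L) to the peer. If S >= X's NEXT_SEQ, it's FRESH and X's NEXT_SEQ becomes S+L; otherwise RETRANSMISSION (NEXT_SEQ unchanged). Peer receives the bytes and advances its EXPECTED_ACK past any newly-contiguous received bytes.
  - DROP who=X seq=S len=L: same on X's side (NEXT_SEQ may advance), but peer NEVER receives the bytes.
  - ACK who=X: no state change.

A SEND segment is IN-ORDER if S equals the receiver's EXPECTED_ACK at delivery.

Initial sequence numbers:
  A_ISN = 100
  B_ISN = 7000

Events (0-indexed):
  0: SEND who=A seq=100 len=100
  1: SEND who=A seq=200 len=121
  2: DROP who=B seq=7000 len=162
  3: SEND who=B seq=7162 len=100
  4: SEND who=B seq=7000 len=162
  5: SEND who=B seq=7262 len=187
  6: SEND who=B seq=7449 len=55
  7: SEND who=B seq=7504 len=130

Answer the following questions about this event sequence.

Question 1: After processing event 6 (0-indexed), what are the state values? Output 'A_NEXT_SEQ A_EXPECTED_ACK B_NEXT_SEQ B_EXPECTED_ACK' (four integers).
After event 0: A_seq=200 A_ack=7000 B_seq=7000 B_ack=200
After event 1: A_seq=321 A_ack=7000 B_seq=7000 B_ack=321
After event 2: A_seq=321 A_ack=7000 B_seq=7162 B_ack=321
After event 3: A_seq=321 A_ack=7000 B_seq=7262 B_ack=321
After event 4: A_seq=321 A_ack=7262 B_seq=7262 B_ack=321
After event 5: A_seq=321 A_ack=7449 B_seq=7449 B_ack=321
After event 6: A_seq=321 A_ack=7504 B_seq=7504 B_ack=321

321 7504 7504 321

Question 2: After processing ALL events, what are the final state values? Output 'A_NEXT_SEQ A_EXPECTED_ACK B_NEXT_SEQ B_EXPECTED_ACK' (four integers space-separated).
Answer: 321 7634 7634 321

Derivation:
After event 0: A_seq=200 A_ack=7000 B_seq=7000 B_ack=200
After event 1: A_seq=321 A_ack=7000 B_seq=7000 B_ack=321
After event 2: A_seq=321 A_ack=7000 B_seq=7162 B_ack=321
After event 3: A_seq=321 A_ack=7000 B_seq=7262 B_ack=321
After event 4: A_seq=321 A_ack=7262 B_seq=7262 B_ack=321
After event 5: A_seq=321 A_ack=7449 B_seq=7449 B_ack=321
After event 6: A_seq=321 A_ack=7504 B_seq=7504 B_ack=321
After event 7: A_seq=321 A_ack=7634 B_seq=7634 B_ack=321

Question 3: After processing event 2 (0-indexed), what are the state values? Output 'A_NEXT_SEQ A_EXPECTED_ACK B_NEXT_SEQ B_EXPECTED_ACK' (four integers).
After event 0: A_seq=200 A_ack=7000 B_seq=7000 B_ack=200
After event 1: A_seq=321 A_ack=7000 B_seq=7000 B_ack=321
After event 2: A_seq=321 A_ack=7000 B_seq=7162 B_ack=321

321 7000 7162 321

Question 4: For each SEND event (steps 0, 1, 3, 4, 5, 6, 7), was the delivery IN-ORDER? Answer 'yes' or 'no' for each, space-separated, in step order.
Answer: yes yes no yes yes yes yes

Derivation:
Step 0: SEND seq=100 -> in-order
Step 1: SEND seq=200 -> in-order
Step 3: SEND seq=7162 -> out-of-order
Step 4: SEND seq=7000 -> in-order
Step 5: SEND seq=7262 -> in-order
Step 6: SEND seq=7449 -> in-order
Step 7: SEND seq=7504 -> in-order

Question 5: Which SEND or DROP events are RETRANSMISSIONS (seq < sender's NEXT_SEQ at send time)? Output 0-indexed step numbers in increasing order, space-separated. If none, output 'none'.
Answer: 4

Derivation:
Step 0: SEND seq=100 -> fresh
Step 1: SEND seq=200 -> fresh
Step 2: DROP seq=7000 -> fresh
Step 3: SEND seq=7162 -> fresh
Step 4: SEND seq=7000 -> retransmit
Step 5: SEND seq=7262 -> fresh
Step 6: SEND seq=7449 -> fresh
Step 7: SEND seq=7504 -> fresh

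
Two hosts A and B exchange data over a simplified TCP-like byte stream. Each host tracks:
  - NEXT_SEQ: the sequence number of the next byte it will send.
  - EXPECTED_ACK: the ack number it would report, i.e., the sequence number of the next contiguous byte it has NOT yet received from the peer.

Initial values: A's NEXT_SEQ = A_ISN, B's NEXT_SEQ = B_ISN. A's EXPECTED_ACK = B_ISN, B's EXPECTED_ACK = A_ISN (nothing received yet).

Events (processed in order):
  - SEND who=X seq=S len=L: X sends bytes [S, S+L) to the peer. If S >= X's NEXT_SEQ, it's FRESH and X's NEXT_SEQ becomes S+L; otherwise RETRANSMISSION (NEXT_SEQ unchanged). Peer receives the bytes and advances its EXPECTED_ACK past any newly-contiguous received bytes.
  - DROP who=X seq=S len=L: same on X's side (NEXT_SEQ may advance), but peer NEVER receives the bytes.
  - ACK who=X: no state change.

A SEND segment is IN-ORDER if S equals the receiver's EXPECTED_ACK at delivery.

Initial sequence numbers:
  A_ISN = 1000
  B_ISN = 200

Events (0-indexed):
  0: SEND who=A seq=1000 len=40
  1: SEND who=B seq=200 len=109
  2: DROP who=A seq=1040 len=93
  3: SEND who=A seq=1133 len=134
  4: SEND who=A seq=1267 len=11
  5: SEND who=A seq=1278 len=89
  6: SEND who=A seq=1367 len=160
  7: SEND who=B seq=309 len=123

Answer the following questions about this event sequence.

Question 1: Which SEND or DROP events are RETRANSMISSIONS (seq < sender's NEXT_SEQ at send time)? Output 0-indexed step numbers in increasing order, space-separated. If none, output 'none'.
Step 0: SEND seq=1000 -> fresh
Step 1: SEND seq=200 -> fresh
Step 2: DROP seq=1040 -> fresh
Step 3: SEND seq=1133 -> fresh
Step 4: SEND seq=1267 -> fresh
Step 5: SEND seq=1278 -> fresh
Step 6: SEND seq=1367 -> fresh
Step 7: SEND seq=309 -> fresh

Answer: none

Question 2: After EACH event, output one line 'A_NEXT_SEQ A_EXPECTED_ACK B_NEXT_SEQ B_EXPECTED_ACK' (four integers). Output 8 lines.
1040 200 200 1040
1040 309 309 1040
1133 309 309 1040
1267 309 309 1040
1278 309 309 1040
1367 309 309 1040
1527 309 309 1040
1527 432 432 1040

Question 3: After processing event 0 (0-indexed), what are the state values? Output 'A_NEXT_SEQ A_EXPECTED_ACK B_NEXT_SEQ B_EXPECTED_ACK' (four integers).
After event 0: A_seq=1040 A_ack=200 B_seq=200 B_ack=1040

1040 200 200 1040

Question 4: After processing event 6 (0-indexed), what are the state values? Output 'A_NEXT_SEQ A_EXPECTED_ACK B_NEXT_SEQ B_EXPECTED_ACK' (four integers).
After event 0: A_seq=1040 A_ack=200 B_seq=200 B_ack=1040
After event 1: A_seq=1040 A_ack=309 B_seq=309 B_ack=1040
After event 2: A_seq=1133 A_ack=309 B_seq=309 B_ack=1040
After event 3: A_seq=1267 A_ack=309 B_seq=309 B_ack=1040
After event 4: A_seq=1278 A_ack=309 B_seq=309 B_ack=1040
After event 5: A_seq=1367 A_ack=309 B_seq=309 B_ack=1040
After event 6: A_seq=1527 A_ack=309 B_seq=309 B_ack=1040

1527 309 309 1040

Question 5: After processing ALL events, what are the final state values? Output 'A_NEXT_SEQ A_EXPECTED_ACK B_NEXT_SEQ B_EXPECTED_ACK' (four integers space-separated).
Answer: 1527 432 432 1040

Derivation:
After event 0: A_seq=1040 A_ack=200 B_seq=200 B_ack=1040
After event 1: A_seq=1040 A_ack=309 B_seq=309 B_ack=1040
After event 2: A_seq=1133 A_ack=309 B_seq=309 B_ack=1040
After event 3: A_seq=1267 A_ack=309 B_seq=309 B_ack=1040
After event 4: A_seq=1278 A_ack=309 B_seq=309 B_ack=1040
After event 5: A_seq=1367 A_ack=309 B_seq=309 B_ack=1040
After event 6: A_seq=1527 A_ack=309 B_seq=309 B_ack=1040
After event 7: A_seq=1527 A_ack=432 B_seq=432 B_ack=1040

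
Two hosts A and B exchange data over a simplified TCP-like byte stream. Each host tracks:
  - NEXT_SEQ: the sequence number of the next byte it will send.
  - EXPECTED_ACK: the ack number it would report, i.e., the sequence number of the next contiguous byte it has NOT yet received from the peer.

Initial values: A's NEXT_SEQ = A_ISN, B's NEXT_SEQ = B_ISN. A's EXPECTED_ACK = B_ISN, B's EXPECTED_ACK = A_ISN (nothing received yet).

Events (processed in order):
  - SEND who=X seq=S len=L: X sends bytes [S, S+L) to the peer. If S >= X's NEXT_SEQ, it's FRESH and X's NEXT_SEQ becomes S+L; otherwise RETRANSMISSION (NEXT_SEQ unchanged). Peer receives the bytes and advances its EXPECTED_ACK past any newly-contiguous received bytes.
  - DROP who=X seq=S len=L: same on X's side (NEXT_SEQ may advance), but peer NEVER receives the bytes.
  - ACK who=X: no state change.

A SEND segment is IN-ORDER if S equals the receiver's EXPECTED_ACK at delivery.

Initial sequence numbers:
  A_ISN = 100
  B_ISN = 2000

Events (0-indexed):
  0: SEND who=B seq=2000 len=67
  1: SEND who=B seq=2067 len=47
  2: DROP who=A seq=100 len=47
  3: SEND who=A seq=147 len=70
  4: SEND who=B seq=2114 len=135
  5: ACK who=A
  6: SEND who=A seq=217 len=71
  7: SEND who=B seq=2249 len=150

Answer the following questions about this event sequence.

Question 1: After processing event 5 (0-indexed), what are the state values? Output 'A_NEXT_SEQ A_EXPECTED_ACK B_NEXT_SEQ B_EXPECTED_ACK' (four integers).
After event 0: A_seq=100 A_ack=2067 B_seq=2067 B_ack=100
After event 1: A_seq=100 A_ack=2114 B_seq=2114 B_ack=100
After event 2: A_seq=147 A_ack=2114 B_seq=2114 B_ack=100
After event 3: A_seq=217 A_ack=2114 B_seq=2114 B_ack=100
After event 4: A_seq=217 A_ack=2249 B_seq=2249 B_ack=100
After event 5: A_seq=217 A_ack=2249 B_seq=2249 B_ack=100

217 2249 2249 100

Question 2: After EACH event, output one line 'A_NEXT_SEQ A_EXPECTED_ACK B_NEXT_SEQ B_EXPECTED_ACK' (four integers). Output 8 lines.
100 2067 2067 100
100 2114 2114 100
147 2114 2114 100
217 2114 2114 100
217 2249 2249 100
217 2249 2249 100
288 2249 2249 100
288 2399 2399 100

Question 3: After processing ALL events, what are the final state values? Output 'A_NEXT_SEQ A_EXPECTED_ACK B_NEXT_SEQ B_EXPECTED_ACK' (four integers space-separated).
After event 0: A_seq=100 A_ack=2067 B_seq=2067 B_ack=100
After event 1: A_seq=100 A_ack=2114 B_seq=2114 B_ack=100
After event 2: A_seq=147 A_ack=2114 B_seq=2114 B_ack=100
After event 3: A_seq=217 A_ack=2114 B_seq=2114 B_ack=100
After event 4: A_seq=217 A_ack=2249 B_seq=2249 B_ack=100
After event 5: A_seq=217 A_ack=2249 B_seq=2249 B_ack=100
After event 6: A_seq=288 A_ack=2249 B_seq=2249 B_ack=100
After event 7: A_seq=288 A_ack=2399 B_seq=2399 B_ack=100

Answer: 288 2399 2399 100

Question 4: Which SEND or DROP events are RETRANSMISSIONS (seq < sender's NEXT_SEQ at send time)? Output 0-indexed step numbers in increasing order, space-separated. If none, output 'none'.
Answer: none

Derivation:
Step 0: SEND seq=2000 -> fresh
Step 1: SEND seq=2067 -> fresh
Step 2: DROP seq=100 -> fresh
Step 3: SEND seq=147 -> fresh
Step 4: SEND seq=2114 -> fresh
Step 6: SEND seq=217 -> fresh
Step 7: SEND seq=2249 -> fresh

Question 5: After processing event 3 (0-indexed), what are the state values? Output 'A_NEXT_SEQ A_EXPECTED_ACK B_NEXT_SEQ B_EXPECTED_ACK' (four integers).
After event 0: A_seq=100 A_ack=2067 B_seq=2067 B_ack=100
After event 1: A_seq=100 A_ack=2114 B_seq=2114 B_ack=100
After event 2: A_seq=147 A_ack=2114 B_seq=2114 B_ack=100
After event 3: A_seq=217 A_ack=2114 B_seq=2114 B_ack=100

217 2114 2114 100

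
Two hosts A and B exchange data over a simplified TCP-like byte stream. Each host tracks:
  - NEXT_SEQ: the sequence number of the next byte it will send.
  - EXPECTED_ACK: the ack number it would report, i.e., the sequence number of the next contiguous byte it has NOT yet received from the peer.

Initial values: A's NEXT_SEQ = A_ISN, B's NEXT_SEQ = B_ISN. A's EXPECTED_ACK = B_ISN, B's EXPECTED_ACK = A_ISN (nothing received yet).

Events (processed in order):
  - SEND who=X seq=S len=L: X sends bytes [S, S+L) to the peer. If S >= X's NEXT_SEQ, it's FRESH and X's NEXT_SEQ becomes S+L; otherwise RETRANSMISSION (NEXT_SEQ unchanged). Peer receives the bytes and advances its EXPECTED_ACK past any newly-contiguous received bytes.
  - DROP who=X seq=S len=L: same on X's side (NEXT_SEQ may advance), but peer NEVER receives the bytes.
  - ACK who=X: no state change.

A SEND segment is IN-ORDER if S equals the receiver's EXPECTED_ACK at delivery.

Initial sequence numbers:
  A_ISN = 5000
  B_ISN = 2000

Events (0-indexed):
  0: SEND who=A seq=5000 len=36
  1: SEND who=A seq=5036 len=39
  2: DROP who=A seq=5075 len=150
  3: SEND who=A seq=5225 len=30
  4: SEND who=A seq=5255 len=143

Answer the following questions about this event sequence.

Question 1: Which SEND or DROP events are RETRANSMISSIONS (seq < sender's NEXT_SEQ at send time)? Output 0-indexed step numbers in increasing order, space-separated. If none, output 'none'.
Step 0: SEND seq=5000 -> fresh
Step 1: SEND seq=5036 -> fresh
Step 2: DROP seq=5075 -> fresh
Step 3: SEND seq=5225 -> fresh
Step 4: SEND seq=5255 -> fresh

Answer: none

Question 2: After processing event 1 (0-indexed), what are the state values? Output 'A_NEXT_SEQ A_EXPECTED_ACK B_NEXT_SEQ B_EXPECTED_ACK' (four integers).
After event 0: A_seq=5036 A_ack=2000 B_seq=2000 B_ack=5036
After event 1: A_seq=5075 A_ack=2000 B_seq=2000 B_ack=5075

5075 2000 2000 5075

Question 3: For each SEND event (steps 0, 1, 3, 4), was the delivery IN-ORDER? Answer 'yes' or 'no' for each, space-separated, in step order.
Step 0: SEND seq=5000 -> in-order
Step 1: SEND seq=5036 -> in-order
Step 3: SEND seq=5225 -> out-of-order
Step 4: SEND seq=5255 -> out-of-order

Answer: yes yes no no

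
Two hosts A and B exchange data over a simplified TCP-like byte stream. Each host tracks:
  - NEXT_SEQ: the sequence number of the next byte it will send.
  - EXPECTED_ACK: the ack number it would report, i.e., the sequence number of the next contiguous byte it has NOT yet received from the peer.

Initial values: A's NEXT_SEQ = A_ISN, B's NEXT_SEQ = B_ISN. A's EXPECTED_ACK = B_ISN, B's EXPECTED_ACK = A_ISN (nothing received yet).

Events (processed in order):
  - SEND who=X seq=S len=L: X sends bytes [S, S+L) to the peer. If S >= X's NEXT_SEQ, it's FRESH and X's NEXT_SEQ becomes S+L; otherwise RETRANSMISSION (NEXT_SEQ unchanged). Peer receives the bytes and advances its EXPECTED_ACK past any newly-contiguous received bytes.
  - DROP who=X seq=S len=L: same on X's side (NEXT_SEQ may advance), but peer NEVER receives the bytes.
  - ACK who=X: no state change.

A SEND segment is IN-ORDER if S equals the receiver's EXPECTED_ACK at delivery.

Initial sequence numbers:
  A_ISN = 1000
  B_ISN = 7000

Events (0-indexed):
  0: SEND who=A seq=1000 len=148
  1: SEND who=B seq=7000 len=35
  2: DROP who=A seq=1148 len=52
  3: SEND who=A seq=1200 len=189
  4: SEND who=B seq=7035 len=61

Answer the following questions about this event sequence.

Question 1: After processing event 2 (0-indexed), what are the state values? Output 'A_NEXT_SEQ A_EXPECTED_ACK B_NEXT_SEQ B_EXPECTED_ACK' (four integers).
After event 0: A_seq=1148 A_ack=7000 B_seq=7000 B_ack=1148
After event 1: A_seq=1148 A_ack=7035 B_seq=7035 B_ack=1148
After event 2: A_seq=1200 A_ack=7035 B_seq=7035 B_ack=1148

1200 7035 7035 1148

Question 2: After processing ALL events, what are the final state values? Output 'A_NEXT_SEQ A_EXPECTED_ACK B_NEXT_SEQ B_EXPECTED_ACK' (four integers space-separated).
Answer: 1389 7096 7096 1148

Derivation:
After event 0: A_seq=1148 A_ack=7000 B_seq=7000 B_ack=1148
After event 1: A_seq=1148 A_ack=7035 B_seq=7035 B_ack=1148
After event 2: A_seq=1200 A_ack=7035 B_seq=7035 B_ack=1148
After event 3: A_seq=1389 A_ack=7035 B_seq=7035 B_ack=1148
After event 4: A_seq=1389 A_ack=7096 B_seq=7096 B_ack=1148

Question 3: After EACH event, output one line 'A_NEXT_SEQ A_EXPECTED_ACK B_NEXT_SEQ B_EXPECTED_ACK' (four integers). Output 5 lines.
1148 7000 7000 1148
1148 7035 7035 1148
1200 7035 7035 1148
1389 7035 7035 1148
1389 7096 7096 1148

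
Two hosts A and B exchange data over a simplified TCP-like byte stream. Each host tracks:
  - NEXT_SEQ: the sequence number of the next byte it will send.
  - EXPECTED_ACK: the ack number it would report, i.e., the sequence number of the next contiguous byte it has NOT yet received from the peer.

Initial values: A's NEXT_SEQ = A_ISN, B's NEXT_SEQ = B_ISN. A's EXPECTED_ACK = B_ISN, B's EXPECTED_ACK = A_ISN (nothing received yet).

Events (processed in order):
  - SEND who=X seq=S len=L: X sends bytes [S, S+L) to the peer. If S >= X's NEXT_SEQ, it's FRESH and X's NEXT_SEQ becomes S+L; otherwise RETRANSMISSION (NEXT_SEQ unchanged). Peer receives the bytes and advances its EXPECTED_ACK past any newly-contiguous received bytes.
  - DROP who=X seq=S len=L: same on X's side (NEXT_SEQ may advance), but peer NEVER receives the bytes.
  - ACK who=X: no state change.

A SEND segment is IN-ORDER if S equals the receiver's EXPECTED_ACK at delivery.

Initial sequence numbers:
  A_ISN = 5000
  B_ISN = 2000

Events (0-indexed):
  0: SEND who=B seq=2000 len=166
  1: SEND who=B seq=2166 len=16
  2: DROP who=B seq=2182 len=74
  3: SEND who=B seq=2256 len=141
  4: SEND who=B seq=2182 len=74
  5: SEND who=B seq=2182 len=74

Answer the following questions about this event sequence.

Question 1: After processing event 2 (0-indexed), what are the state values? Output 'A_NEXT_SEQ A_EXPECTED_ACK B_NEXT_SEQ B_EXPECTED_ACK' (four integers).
After event 0: A_seq=5000 A_ack=2166 B_seq=2166 B_ack=5000
After event 1: A_seq=5000 A_ack=2182 B_seq=2182 B_ack=5000
After event 2: A_seq=5000 A_ack=2182 B_seq=2256 B_ack=5000

5000 2182 2256 5000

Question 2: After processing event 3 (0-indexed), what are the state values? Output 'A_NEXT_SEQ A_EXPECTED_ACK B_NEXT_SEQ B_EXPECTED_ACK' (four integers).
After event 0: A_seq=5000 A_ack=2166 B_seq=2166 B_ack=5000
After event 1: A_seq=5000 A_ack=2182 B_seq=2182 B_ack=5000
After event 2: A_seq=5000 A_ack=2182 B_seq=2256 B_ack=5000
After event 3: A_seq=5000 A_ack=2182 B_seq=2397 B_ack=5000

5000 2182 2397 5000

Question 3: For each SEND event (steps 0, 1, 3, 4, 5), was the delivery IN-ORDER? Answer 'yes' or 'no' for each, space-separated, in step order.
Step 0: SEND seq=2000 -> in-order
Step 1: SEND seq=2166 -> in-order
Step 3: SEND seq=2256 -> out-of-order
Step 4: SEND seq=2182 -> in-order
Step 5: SEND seq=2182 -> out-of-order

Answer: yes yes no yes no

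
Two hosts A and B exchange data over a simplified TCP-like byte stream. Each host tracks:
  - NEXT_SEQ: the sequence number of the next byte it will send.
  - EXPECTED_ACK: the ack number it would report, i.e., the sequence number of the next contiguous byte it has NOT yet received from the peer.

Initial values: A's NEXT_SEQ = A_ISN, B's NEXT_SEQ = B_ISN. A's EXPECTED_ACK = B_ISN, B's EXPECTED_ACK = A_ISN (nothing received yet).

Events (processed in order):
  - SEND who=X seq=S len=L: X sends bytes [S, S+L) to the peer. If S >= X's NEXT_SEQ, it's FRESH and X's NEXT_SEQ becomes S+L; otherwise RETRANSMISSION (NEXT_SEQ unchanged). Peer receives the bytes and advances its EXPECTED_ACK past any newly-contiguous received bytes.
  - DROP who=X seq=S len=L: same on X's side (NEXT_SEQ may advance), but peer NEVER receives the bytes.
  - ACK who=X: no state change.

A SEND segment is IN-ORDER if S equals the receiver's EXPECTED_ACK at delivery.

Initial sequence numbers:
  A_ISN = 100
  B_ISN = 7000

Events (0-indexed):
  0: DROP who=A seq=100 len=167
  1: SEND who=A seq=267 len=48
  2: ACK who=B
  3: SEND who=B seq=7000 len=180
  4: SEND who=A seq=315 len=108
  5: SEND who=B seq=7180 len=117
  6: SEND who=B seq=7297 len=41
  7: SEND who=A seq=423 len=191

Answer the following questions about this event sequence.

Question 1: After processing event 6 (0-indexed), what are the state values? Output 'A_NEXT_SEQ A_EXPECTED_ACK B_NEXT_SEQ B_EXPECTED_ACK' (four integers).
After event 0: A_seq=267 A_ack=7000 B_seq=7000 B_ack=100
After event 1: A_seq=315 A_ack=7000 B_seq=7000 B_ack=100
After event 2: A_seq=315 A_ack=7000 B_seq=7000 B_ack=100
After event 3: A_seq=315 A_ack=7180 B_seq=7180 B_ack=100
After event 4: A_seq=423 A_ack=7180 B_seq=7180 B_ack=100
After event 5: A_seq=423 A_ack=7297 B_seq=7297 B_ack=100
After event 6: A_seq=423 A_ack=7338 B_seq=7338 B_ack=100

423 7338 7338 100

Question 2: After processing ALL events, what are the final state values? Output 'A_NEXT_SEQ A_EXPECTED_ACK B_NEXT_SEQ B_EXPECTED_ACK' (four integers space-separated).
After event 0: A_seq=267 A_ack=7000 B_seq=7000 B_ack=100
After event 1: A_seq=315 A_ack=7000 B_seq=7000 B_ack=100
After event 2: A_seq=315 A_ack=7000 B_seq=7000 B_ack=100
After event 3: A_seq=315 A_ack=7180 B_seq=7180 B_ack=100
After event 4: A_seq=423 A_ack=7180 B_seq=7180 B_ack=100
After event 5: A_seq=423 A_ack=7297 B_seq=7297 B_ack=100
After event 6: A_seq=423 A_ack=7338 B_seq=7338 B_ack=100
After event 7: A_seq=614 A_ack=7338 B_seq=7338 B_ack=100

Answer: 614 7338 7338 100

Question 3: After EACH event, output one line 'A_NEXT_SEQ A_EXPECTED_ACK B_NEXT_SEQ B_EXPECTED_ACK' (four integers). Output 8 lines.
267 7000 7000 100
315 7000 7000 100
315 7000 7000 100
315 7180 7180 100
423 7180 7180 100
423 7297 7297 100
423 7338 7338 100
614 7338 7338 100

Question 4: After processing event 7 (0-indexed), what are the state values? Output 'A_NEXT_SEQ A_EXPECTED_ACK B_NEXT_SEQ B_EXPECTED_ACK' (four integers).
After event 0: A_seq=267 A_ack=7000 B_seq=7000 B_ack=100
After event 1: A_seq=315 A_ack=7000 B_seq=7000 B_ack=100
After event 2: A_seq=315 A_ack=7000 B_seq=7000 B_ack=100
After event 3: A_seq=315 A_ack=7180 B_seq=7180 B_ack=100
After event 4: A_seq=423 A_ack=7180 B_seq=7180 B_ack=100
After event 5: A_seq=423 A_ack=7297 B_seq=7297 B_ack=100
After event 6: A_seq=423 A_ack=7338 B_seq=7338 B_ack=100
After event 7: A_seq=614 A_ack=7338 B_seq=7338 B_ack=100

614 7338 7338 100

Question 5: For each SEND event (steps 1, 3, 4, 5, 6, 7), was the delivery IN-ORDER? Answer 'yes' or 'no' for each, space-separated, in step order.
Answer: no yes no yes yes no

Derivation:
Step 1: SEND seq=267 -> out-of-order
Step 3: SEND seq=7000 -> in-order
Step 4: SEND seq=315 -> out-of-order
Step 5: SEND seq=7180 -> in-order
Step 6: SEND seq=7297 -> in-order
Step 7: SEND seq=423 -> out-of-order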